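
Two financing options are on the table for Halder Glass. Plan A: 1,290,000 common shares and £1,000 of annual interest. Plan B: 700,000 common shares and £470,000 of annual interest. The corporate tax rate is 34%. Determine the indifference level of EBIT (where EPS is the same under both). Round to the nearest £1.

Set EPS_A = EPS_B: (EBIT − £1,000)(1 − 0.34) ÷ 1,290,000 = (EBIT − £470,000)(1 − 0.34) ÷ 700,000.
The (1 − t) factor cancels: (EBIT − 1,000) × 700,000 = (EBIT − 470,000) × 1,290,000.
Solving, EBIT = (470,000·1,290,000 − 1,000·700,000) / (1,290,000 − 700,000) = 605,600,000,000 / 590,000 = 1,026,440.68.

£1,026,441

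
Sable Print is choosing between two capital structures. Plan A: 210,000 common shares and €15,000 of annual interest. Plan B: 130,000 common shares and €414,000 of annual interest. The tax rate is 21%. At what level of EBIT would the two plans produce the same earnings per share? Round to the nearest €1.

At indifference, (EBIT − 15,000)(1 − t)/210,000 = (EBIT − 414,000)(1 − t)/130,000.
Cancelling (1 − t) and cross-multiplying: 130,000·(EBIT − 15,000) = 210,000·(EBIT − 414,000).
EBIT × (210,000 − 130,000) = 414,000 × 210,000 − 15,000 × 130,000 = 84,990,000,000, so EBIT = 84,990,000,000 ÷ 80,000 = 1,062,375.00.

€1,062,375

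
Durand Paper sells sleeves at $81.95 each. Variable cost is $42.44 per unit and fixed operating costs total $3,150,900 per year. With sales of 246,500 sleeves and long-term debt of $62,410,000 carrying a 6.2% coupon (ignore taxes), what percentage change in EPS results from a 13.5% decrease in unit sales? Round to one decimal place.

Total contribution margin = 246,500 × $39.51 = $9,739,215.00.
Operating income = contribution − fixed costs = $9,739,215.00 − $3,150,900 = $6,588,315.00.
After interest of $3,869,420.00, pre-tax earnings = $2,718,895.00.
Degree of combined leverage = contribution ÷ (EBIT − I) = $9,739,215.00 ÷ $2,718,895.00 = 3.5820.
%ΔEPS = DCL × %ΔSales = 3.5820 × -13.5% = -48.4%.

-48.4%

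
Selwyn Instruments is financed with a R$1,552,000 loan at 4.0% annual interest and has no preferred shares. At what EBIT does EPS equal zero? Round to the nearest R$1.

R$62,080

Annual interest = 4.0% × R$1,552,000 = R$62,080.00.
Without preferred stock the financial break-even is simply EBIT = interest = R$62,080.00.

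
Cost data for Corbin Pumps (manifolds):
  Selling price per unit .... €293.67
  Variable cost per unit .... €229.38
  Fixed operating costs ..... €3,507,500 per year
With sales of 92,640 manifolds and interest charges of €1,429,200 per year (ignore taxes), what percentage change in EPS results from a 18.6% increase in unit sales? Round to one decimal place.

Contribution at this volume is 92,640 × €64.29 = €5,955,825.60.
Operating income = contribution − fixed costs = €5,955,825.60 − €3,507,500 = €2,448,325.60.
After interest of €1,429,200.00, pre-tax earnings = €1,019,125.60.
Degree of combined leverage = contribution ÷ (EBIT − I) = €5,955,825.60 ÷ €1,019,125.60 = 5.8441.
%ΔEPS = DCL × %ΔSales = 5.8441 × +18.6% = +108.7%.

+108.7%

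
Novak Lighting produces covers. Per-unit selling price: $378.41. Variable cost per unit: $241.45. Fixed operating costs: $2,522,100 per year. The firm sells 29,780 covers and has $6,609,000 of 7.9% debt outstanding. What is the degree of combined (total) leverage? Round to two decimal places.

3.94

Total contribution margin = 29,780 × $136.96 = $4,078,668.80.
EBIT = $4,078,668.80 − $2,522,100 = $1,556,568.80. Interest = $522,111.00, so EBIT − I = $1,034,457.80.
DCL = contribution ÷ (EBIT − I) = $4,078,668.80 ÷ $1,034,457.80 = 3.9428.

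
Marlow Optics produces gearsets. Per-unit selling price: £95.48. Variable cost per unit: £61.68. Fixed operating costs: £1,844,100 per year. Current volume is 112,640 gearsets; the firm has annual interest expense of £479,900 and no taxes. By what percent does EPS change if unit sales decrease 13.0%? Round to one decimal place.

Total contribution margin = 112,640 × £33.80 = £3,807,232.00.
Operating income = contribution − fixed costs = £3,807,232.00 − £1,844,100 = £1,963,132.00.
Interest = £479,900.00, so EBIT − I = £1,483,232.00.
Degree of combined leverage = contribution ÷ (EBIT − I) = £3,807,232.00 ÷ £1,483,232.00 = 2.5668.
EPS therefore changes by 2.5668 × (-13.0%) = -33.4%.

-33.4%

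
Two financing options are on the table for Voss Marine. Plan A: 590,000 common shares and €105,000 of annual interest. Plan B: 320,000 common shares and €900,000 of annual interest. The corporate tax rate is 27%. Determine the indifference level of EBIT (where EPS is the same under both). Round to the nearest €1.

€1,842,222

At indifference, (EBIT − 105,000)(1 − t)/590,000 = (EBIT − 900,000)(1 − t)/320,000.
The (1 − t) factor cancels: (EBIT − 105,000) × 320,000 = (EBIT − 900,000) × 590,000.
Solving, EBIT = (900,000·590,000 − 105,000·320,000) / (590,000 − 320,000) = 497,400,000,000 / 270,000 = 1,842,222.22.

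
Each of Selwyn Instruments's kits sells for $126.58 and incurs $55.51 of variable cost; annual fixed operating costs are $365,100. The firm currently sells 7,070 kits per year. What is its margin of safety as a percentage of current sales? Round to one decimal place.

27.3%

Contribution margin per unit = $126.58 − $55.51 = $71.07. Break-even units = $365,100 ÷ $71.07 = 5,137.19; break-even revenue = 5,137.19 × $126.58 = $650,265.34.
Current sales = 7,070 × $126.58 = $894,920.60.
Margin of safety = ($894,920.60 − $650,265.34) ÷ $894,920.60 = 27.3%.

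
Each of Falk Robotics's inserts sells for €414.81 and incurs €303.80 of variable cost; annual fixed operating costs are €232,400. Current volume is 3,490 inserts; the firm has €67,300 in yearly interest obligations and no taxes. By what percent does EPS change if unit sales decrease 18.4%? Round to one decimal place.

Contribution at this volume is 3,490 × €111.01 = €387,424.90.
Subtracting fixed costs: EBIT = €387,424.90 − €232,400 = €155,024.90.
Interest = €67,300.00, so EBIT − I = €87,724.90.
DCL = total CM / (EBIT − I) = €387,424.90 / €87,724.90 = 4.4164.
EPS therefore changes by 4.4164 × (-18.4%) = -81.3%.

-81.3%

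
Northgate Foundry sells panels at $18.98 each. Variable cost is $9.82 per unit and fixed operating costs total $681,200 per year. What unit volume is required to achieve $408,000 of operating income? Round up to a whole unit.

Each unit contributes $18.98 − $9.82 = $9.16.
Units = (FC + target) / CM = ($681,200 + $408,000) / $9.16 = 118,908.30, so 118,909 panels.

118,909 panels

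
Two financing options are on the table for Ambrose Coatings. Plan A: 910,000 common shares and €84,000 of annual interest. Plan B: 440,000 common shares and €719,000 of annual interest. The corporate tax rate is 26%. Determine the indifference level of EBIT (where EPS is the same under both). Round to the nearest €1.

Set EPS_A = EPS_B: (EBIT − €84,000)(1 − 0.26) ÷ 910,000 = (EBIT − €719,000)(1 − 0.26) ÷ 440,000.
The (1 − t) factor cancels: (EBIT − 84,000) × 440,000 = (EBIT − 719,000) × 910,000.
Solving, EBIT = (719,000·910,000 − 84,000·440,000) / (910,000 − 440,000) = 617,330,000,000 / 470,000 = 1,313,468.09.

€1,313,468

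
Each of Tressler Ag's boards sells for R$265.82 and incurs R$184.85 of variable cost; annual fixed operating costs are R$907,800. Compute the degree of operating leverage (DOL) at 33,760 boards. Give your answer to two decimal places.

1.50

Total contribution margin = 33,760 × R$80.97 = R$2,733,547.20.
EBIT = R$2,733,547.20 − R$907,800 = R$1,825,747.20.
So DOL = total CM / EBIT = R$2,733,547.20 / R$1,825,747.20 = 1.4972.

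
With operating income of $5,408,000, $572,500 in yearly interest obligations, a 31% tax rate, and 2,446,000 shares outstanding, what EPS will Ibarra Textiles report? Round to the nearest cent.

$1.36

Pre-tax income = $5,408,000 − $572,500.00 = $4,835,500.00.
After tax at 31%: net income = $4,835,500.00 × 0.69 = $3,336,495.00.
EPS = $3,336,495.00 ÷ 2,446,000 = $1.36.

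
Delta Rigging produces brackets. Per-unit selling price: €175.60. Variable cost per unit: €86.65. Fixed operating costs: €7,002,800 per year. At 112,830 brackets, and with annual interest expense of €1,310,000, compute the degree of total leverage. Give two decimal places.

5.82

Contribution at this volume is 112,830 × €88.95 = €10,036,228.50.
Subtracting fixed costs: EBIT = €10,036,228.50 − €7,002,800 = €3,033,428.50. Interest = €1,310,000.00, so EBIT − I = €1,723,428.50.
DCL = contribution ÷ (EBIT − I) = €10,036,228.50 ÷ €1,723,428.50 = 5.8234.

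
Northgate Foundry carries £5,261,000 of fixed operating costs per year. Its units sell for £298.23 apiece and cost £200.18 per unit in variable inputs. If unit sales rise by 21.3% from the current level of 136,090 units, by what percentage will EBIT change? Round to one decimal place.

+35.2%

At 136,090 units, contribution = 136,090 × £98.05 = £13,343,624.50.
Operating income = contribution − fixed costs = £13,343,624.50 − £5,261,000 = £8,082,624.50.
So DOL = total CM / EBIT = £13,343,624.50 / £8,082,624.50 = 1.6509.
So EBIT moves 1.6509 × (+21.3%) = +35.2%.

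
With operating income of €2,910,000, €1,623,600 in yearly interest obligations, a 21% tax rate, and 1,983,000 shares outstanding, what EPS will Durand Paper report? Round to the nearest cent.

Interest = €1,623,600.00, so EBT = €2,910,000 − €1,623,600.00 = €1,286,400.00.
Net income = €1,286,400.00 × (1 − 0.21) = €1,016,256.00.
Per share: €1,016,256.00 / 1,983,000 shares = €0.51.

€0.51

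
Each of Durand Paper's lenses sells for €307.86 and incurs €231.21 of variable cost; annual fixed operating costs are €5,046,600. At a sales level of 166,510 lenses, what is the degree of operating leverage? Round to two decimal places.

1.65

Contribution at this volume is 166,510 × €76.65 = €12,762,991.50.
Operating income = contribution − fixed costs = €12,762,991.50 − €5,046,600 = €7,716,391.50.
So DOL = total CM / EBIT = €12,762,991.50 / €7,716,391.50 = 1.6540.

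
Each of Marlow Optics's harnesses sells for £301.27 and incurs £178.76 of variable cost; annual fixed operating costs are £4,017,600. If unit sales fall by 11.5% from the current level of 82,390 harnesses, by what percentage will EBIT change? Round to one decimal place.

Contribution at this volume is 82,390 × £122.51 = £10,093,598.90.
EBIT = £10,093,598.90 − £4,017,600 = £6,075,998.90.
So DOL = total CM / EBIT = £10,093,598.90 / £6,075,998.90 = 1.6612.
So EBIT moves 1.6612 × (-11.5%) = -19.1%.

-19.1%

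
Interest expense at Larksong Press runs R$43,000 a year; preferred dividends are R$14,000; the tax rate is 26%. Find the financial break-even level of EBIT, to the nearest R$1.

R$61,919

Preferred dividends are paid after tax, so their pre-tax equivalent is R$14,000 ÷ (1 − 0.26) = R$18,918.92.
EPS = 0 when EBIT covers interest plus the pre-tax preferred burden: R$43,000 + R$18,918.92 = R$61,918.92.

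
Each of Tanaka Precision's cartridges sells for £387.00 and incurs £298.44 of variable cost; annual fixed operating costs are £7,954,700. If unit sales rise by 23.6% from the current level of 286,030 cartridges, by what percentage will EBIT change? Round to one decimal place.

+34.4%

Contribution at this volume is 286,030 × £88.56 = £25,330,816.80.
EBIT = £25,330,816.80 − £7,954,700 = £17,376,116.80.
Degree of operating leverage = £25,330,816.80 / £17,376,116.80 = 1.4578.
Operating income changes by 1.4578 × +23.6% = +34.4%.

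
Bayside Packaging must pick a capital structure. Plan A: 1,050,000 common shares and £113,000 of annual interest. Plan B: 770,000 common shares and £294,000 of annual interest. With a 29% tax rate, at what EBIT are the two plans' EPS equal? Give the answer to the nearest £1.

£791,750

At indifference, (EBIT − 113,000)(1 − t)/1,050,000 = (EBIT − 294,000)(1 − t)/770,000.
The (1 − t) factor cancels: (EBIT − 113,000) × 770,000 = (EBIT − 294,000) × 1,050,000.
EBIT × (1,050,000 − 770,000) = 294,000 × 1,050,000 − 113,000 × 770,000 = 221,690,000,000, so EBIT = 221,690,000,000 ÷ 280,000 = 791,750.00.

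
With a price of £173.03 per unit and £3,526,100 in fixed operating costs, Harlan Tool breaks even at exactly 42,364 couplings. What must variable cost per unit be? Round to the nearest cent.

At break-even, FC = Q × (P − VC), so P − VC = £3,526,100 ÷ 42,364 = £83.2334.
Variable cost per unit = £173.03 − £83.2334 = £89.80.

£89.80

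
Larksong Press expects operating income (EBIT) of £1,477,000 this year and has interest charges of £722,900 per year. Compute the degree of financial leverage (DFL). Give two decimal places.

1.96

Annual interest charges come to £722,900.00.
DFL = EBIT ÷ (EBIT − I) = £1,477,000 ÷ (£1,477,000 − £722,900.00) = £1,477,000 ÷ £754,100.00 = 1.9586.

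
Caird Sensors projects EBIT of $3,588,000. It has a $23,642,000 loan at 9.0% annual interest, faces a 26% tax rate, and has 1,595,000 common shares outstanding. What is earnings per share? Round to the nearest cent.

$0.68

Interest = $2,127,780.00, so EBT = $3,588,000 − $2,127,780.00 = $1,460,220.00.
After tax at 26%: net income = $1,460,220.00 × 0.74 = $1,080,562.80.
Per share: $1,080,562.80 / 1,595,000 shares = $0.68.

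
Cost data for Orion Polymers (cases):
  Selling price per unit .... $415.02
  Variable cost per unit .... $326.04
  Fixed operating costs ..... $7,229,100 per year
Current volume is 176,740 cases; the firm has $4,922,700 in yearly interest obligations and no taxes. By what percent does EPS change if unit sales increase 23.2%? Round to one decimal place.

+102.1%

Contribution at this volume is 176,740 × $88.98 = $15,726,325.20.
Subtracting fixed costs: EBIT = $15,726,325.20 − $7,229,100 = $8,497,225.20.
After interest of $4,922,700.00, pre-tax earnings = $3,574,525.20.
DCL = total CM / (EBIT − I) = $15,726,325.20 / $3,574,525.20 = 4.3996.
EPS therefore changes by 4.3996 × (+23.2%) = +102.1%.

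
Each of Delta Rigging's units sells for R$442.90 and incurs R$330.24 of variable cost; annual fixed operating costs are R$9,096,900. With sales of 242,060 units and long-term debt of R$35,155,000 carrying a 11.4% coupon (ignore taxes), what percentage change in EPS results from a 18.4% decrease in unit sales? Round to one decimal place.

-35.4%

Total contribution margin = 242,060 × R$112.66 = R$27,270,479.60.
Subtracting fixed costs: EBIT = R$27,270,479.60 − R$9,096,900 = R$18,173,579.60.
After interest of R$4,007,670.00, pre-tax earnings = R$14,165,909.60.
DCL = total CM / (EBIT − I) = R$27,270,479.60 / R$14,165,909.60 = 1.9251.
EPS therefore changes by 1.9251 × (-18.4%) = -35.4%.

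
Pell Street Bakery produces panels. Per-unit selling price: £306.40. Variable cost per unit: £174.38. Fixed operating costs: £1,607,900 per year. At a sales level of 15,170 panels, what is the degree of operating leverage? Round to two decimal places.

5.07

Total contribution margin = 15,170 × £132.02 = £2,002,743.40.
Operating income = contribution − fixed costs = £2,002,743.40 − £1,607,900 = £394,843.40.
So DOL = total CM / EBIT = £2,002,743.40 / £394,843.40 = 5.0722.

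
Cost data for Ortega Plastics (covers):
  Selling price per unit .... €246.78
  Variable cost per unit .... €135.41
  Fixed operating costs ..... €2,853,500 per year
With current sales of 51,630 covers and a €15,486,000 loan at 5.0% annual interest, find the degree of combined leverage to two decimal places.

2.71

Contribution at this volume is 51,630 × €111.37 = €5,750,033.10.
Subtracting fixed costs: EBIT = €5,750,033.10 − €2,853,500 = €2,896,533.10. Interest = €774,300.00.
DOL = €5,750,033.10 ÷ €2,896,533.10 = 1.9851; DFL = €2,896,533.10 ÷ €2,122,233.10 = 1.3649.
DCL = DOL × DFL = 1.9851 × 1.3649 = 2.7095.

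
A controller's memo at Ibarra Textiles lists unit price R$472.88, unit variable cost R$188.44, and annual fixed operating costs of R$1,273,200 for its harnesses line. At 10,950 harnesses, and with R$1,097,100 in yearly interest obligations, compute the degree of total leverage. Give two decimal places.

4.18

Contribution at this volume is 10,950 × R$284.44 = R$3,114,618.00.
EBIT = R$3,114,618.00 − R$1,273,200 = R$1,841,418.00. Interest = R$1,097,100.00, so EBIT − I = R$744,318.00.
Degree of total leverage = total CM / (EBIT − interest) = R$3,114,618.00 / R$744,318.00 = 4.1845.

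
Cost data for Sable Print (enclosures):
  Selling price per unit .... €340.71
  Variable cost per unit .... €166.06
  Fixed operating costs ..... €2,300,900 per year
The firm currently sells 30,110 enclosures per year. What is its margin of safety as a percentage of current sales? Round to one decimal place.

56.2%

Contribution margin per unit = €340.71 − €166.06 = €174.65. Break-even units = €2,300,900 ÷ €174.65 = 13,174.35; break-even revenue = 13,174.35 × €340.71 = €4,488,632.34.
Actual sales revenue = 30,110 × €340.71 = €10,258,778.10.
Margin of safety = (€10,258,778.10 − €4,488,632.34) ÷ €10,258,778.10 = 56.2%.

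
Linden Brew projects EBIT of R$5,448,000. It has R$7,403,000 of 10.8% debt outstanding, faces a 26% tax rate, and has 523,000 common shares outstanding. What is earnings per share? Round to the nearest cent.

Pre-tax income = R$5,448,000 − R$799,524.00 = R$4,648,476.00.
After tax at 26%: net income = R$4,648,476.00 × 0.74 = R$3,439,872.24.
Per share: R$3,439,872.24 / 523,000 shares = R$6.58.

R$6.58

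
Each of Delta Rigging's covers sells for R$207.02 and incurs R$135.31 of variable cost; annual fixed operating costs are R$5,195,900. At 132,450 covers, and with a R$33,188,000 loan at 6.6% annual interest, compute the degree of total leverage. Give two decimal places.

At 132,450 units, contribution = 132,450 × R$71.71 = R$9,497,989.50.
Subtracting fixed costs: EBIT = R$9,497,989.50 − R$5,195,900 = R$4,302,089.50. Interest = R$2,190,408.00, so EBIT − I = R$2,111,681.50.
Degree of total leverage = total CM / (EBIT − interest) = R$9,497,989.50 / R$2,111,681.50 = 4.4978.

4.50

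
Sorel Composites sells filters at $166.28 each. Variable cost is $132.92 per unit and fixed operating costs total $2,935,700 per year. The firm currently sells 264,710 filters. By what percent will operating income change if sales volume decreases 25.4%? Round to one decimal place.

Contribution at this volume is 264,710 × $33.36 = $8,830,725.60.
EBIT = $8,830,725.60 − $2,935,700 = $5,895,025.60.
So DOL = total CM / EBIT = $8,830,725.60 / $5,895,025.60 = 1.4980.
%ΔEBIT = DOL × %ΔSales = 1.4980 × -25.4% = -38.0%.

-38.0%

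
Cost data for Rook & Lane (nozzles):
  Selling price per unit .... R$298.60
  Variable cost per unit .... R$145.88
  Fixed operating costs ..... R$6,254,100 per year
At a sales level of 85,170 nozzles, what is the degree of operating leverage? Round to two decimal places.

Total contribution margin = 85,170 × R$152.72 = R$13,007,162.40.
Subtracting fixed costs: EBIT = R$13,007,162.40 − R$6,254,100 = R$6,753,062.40.
DOL = contribution ÷ EBIT = R$13,007,162.40 ÷ R$6,753,062.40 = 1.9261.

1.93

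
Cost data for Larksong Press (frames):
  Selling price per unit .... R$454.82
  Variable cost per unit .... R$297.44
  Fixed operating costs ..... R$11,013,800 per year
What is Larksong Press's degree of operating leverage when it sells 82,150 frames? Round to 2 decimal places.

6.75

At 82,150 units, contribution = 82,150 × R$157.38 = R$12,928,767.00.
Operating income = contribution − fixed costs = R$12,928,767.00 − R$11,013,800 = R$1,914,967.00.
Degree of operating leverage = R$12,928,767.00 / R$1,914,967.00 = 6.7514.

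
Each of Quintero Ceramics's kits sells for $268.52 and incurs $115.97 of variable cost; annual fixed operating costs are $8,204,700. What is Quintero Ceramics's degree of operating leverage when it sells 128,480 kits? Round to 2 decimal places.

Contribution at this volume is 128,480 × $152.55 = $19,599,624.00.
Operating income = contribution − fixed costs = $19,599,624.00 − $8,204,700 = $11,394,924.00.
DOL = contribution ÷ EBIT = $19,599,624.00 ÷ $11,394,924.00 = 1.7200.

1.72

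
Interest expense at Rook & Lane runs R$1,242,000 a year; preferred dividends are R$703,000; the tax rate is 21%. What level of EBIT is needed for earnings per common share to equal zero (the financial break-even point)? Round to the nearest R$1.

Preferred dividends are paid after tax, so their pre-tax equivalent is R$703,000 ÷ (1 − 0.21) = R$889,873.42.
EPS = 0 when EBIT covers interest plus the pre-tax preferred burden: R$1,242,000 + R$889,873.42 = R$2,131,873.42.

R$2,131,873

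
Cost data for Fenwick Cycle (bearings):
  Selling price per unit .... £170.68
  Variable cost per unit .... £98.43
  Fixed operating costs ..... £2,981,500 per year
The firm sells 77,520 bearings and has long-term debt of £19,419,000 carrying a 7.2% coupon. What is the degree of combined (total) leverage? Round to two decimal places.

4.59

Total contribution margin = 77,520 × £72.25 = £5,600,820.00.
EBIT = £5,600,820.00 − £2,981,500 = £2,619,320.00. Interest = £1,398,168.00, so EBIT − I = £1,221,152.00.
Degree of total leverage = total CM / (EBIT − interest) = £5,600,820.00 / £1,221,152.00 = 4.5865.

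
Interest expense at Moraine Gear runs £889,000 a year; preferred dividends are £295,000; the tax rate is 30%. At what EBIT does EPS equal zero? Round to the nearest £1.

£1,310,429

Grossing the preferred dividend up to pre-tax terms: £295,000 / (1 − 0.30) = £421,428.57.
EPS = 0 when EBIT covers interest plus the pre-tax preferred burden: £889,000 + £421,428.57 = £1,310,428.57.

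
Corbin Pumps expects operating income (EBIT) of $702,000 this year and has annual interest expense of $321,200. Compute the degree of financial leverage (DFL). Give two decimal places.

1.84

Interest = $321,200.00.
DFL = EBIT ÷ (EBIT − I) = $702,000 ÷ ($702,000 − $321,200.00) = $702,000 ÷ $380,800.00 = 1.8435.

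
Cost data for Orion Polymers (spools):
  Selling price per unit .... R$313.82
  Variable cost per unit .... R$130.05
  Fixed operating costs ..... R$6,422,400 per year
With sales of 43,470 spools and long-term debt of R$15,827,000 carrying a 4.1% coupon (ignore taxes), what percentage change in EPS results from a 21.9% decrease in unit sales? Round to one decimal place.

Total contribution margin = 43,470 × R$183.77 = R$7,988,481.90.
Operating income = contribution − fixed costs = R$7,988,481.90 − R$6,422,400 = R$1,566,081.90.
After interest of R$648,907.00, pre-tax earnings = R$917,174.90.
DCL = total CM / (EBIT − I) = R$7,988,481.90 / R$917,174.90 = 8.7099.
EPS therefore changes by 8.7099 × (-21.9%) = -190.7%.

-190.7%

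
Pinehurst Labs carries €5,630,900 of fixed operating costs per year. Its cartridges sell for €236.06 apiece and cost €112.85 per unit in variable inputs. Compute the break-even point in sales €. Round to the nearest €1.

CM per unit = €236.06 − €112.85 = €123.21; CM ratio = €123.21 / €236.06 = 0.5219.
Break-even sales = FC ÷ CM ratio = €5,630,900 × €236.06 / €123.21 = €10,788,331.

€10,788,331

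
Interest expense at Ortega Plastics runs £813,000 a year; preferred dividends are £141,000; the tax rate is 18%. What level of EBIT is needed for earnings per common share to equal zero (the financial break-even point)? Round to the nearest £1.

Grossing the preferred dividend up to pre-tax terms: £141,000 / (1 − 0.18) = £171,951.22.
Financial break-even EBIT = interest + D_p ÷ (1 − t) = £813,000 + £171,951.22 = £984,951.22.

£984,951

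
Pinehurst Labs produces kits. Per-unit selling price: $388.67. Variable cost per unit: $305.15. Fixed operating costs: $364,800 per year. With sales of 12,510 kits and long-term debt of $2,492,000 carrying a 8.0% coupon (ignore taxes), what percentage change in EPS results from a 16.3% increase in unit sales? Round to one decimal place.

Contribution at this volume is 12,510 × $83.52 = $1,044,835.20.
Operating income = contribution − fixed costs = $1,044,835.20 − $364,800 = $680,035.20.
After interest of $199,360.00, pre-tax earnings = $480,675.20.
Degree of combined leverage = contribution ÷ (EBIT − I) = $1,044,835.20 ÷ $480,675.20 = 2.1737.
EPS therefore changes by 2.1737 × (+16.3%) = +35.4%.

+35.4%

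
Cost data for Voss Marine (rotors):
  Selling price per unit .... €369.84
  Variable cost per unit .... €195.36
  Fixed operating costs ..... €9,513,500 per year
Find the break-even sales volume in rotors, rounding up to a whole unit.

54,525 rotors

Contribution margin per unit = €369.84 − €195.36 = €174.48.
Break-even volume = fixed costs ÷ CM per unit = €9,513,500 ÷ €174.48 = 54,524.87, so 54,525 rotors.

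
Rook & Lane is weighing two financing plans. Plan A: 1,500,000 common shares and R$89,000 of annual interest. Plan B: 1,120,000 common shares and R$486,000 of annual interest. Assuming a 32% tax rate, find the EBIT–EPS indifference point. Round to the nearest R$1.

At indifference, (EBIT − 89,000)(1 − t)/1,500,000 = (EBIT − 486,000)(1 − t)/1,120,000.
The (1 − t) factor cancels: (EBIT − 89,000) × 1,120,000 = (EBIT − 486,000) × 1,500,000.
Solving, EBIT = (486,000·1,500,000 − 89,000·1,120,000) / (1,500,000 − 1,120,000) = 629,320,000,000 / 380,000 = 1,656,105.26.

R$1,656,105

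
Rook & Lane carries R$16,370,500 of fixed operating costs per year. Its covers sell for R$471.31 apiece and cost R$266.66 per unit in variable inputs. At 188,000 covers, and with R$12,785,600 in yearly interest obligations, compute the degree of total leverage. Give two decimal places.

4.13

Contribution at this volume is 188,000 × R$204.65 = R$38,474,200.00.
Operating income = contribution − fixed costs = R$38,474,200.00 − R$16,370,500 = R$22,103,700.00. Interest = R$12,785,600.00.
DOL = R$38,474,200.00 ÷ R$22,103,700.00 = 1.7406; DFL = R$22,103,700.00 ÷ R$9,318,100.00 = 2.3721.
Combined leverage = 1.7406 × 2.3721 = 4.1289.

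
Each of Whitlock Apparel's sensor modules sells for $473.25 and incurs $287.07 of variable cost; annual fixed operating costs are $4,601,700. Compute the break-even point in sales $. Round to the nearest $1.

CM per unit = $473.25 − $287.07 = $186.18; CM ratio = $186.18 / $473.25 = 0.3934.
Break-even revenue = fixed costs × price ÷ CM = $4,601,700 × $473.25 ÷ $186.18 = $11,697,038.

$11,697,038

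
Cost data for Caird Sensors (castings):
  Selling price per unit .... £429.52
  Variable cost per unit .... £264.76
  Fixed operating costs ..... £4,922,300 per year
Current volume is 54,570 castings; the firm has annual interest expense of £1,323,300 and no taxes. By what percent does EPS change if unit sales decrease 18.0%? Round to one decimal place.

Total contribution margin = 54,570 × £164.76 = £8,990,953.20.
Operating income = contribution − fixed costs = £8,990,953.20 − £4,922,300 = £4,068,653.20.
Interest = £1,323,300.00, so EBIT − I = £2,745,353.20.
DCL = total CM / (EBIT − I) = £8,990,953.20 / £2,745,353.20 = 3.2750.
%ΔEPS = DCL × %ΔSales = 3.2750 × -18.0% = -58.9%.

-58.9%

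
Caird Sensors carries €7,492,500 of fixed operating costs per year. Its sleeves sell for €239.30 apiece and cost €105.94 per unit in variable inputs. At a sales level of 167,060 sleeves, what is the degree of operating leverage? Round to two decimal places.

Total contribution margin = 167,060 × €133.36 = €22,279,121.60.
EBIT = €22,279,121.60 − €7,492,500 = €14,786,621.60.
So DOL = total CM / EBIT = €22,279,121.60 / €14,786,621.60 = 1.5067.

1.51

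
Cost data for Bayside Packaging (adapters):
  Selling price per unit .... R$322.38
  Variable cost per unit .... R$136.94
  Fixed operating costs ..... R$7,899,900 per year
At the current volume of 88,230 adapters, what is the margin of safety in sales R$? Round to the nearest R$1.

Unit CM = price − variable cost = R$322.38 − R$136.94 = R$185.44. Break-even units = R$7,899,900 ÷ R$185.44 = 42,600.84; break-even revenue = 42,600.84 × R$322.38 = R$13,733,659.20.
Current sales = 88,230 × R$322.38 = R$28,443,587.40.
Margin of safety = R$28,443,587.40 − R$13,733,659.20 = R$14,709,928.

R$14,709,928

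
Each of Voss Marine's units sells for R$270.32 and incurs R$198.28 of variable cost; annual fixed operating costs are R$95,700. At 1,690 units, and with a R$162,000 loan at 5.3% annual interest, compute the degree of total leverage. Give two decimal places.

Contribution at this volume is 1,690 × R$72.04 = R$121,747.60.
Subtracting fixed costs: EBIT = R$121,747.60 − R$95,700 = R$26,047.60. Interest = R$8,586.00, so EBIT − I = R$17,461.60.
Degree of total leverage = total CM / (EBIT − interest) = R$121,747.60 / R$17,461.60 = 6.9723.

6.97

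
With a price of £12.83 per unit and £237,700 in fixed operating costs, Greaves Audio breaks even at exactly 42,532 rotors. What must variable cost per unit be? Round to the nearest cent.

At break-even, FC = Q × (P − VC), so P − VC = £237,700 ÷ 42,532 = £5.5887.
Hence VC = price − CM = £12.83 − £5.5887 = £7.24.

£7.24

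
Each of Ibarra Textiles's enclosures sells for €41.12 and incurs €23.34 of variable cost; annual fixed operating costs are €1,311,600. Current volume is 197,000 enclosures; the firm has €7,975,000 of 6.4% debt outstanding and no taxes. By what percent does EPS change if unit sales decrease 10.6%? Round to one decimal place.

Total contribution margin = 197,000 × €17.78 = €3,502,660.00.
Operating income = contribution − fixed costs = €3,502,660.00 − €1,311,600 = €2,191,060.00.
Interest = €510,400.00, so EBIT − I = €1,680,660.00.
DCL = total CM / (EBIT − I) = €3,502,660.00 / €1,680,660.00 = 2.0841.
%ΔEPS = DCL × %ΔSales = 2.0841 × -10.6% = -22.1%.

-22.1%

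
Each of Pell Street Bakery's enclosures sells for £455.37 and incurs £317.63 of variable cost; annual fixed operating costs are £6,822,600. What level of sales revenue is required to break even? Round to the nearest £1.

£22,555,593

CM per unit = £455.37 − £317.63 = £137.74; CM ratio = £137.74 / £455.37 = 0.3025.
Break-even revenue = fixed costs × price ÷ CM = £6,822,600 × £455.37 ÷ £137.74 = £22,555,593.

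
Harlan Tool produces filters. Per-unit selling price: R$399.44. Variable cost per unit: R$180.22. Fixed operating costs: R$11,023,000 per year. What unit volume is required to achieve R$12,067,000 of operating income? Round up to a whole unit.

105,328 filters

Contribution margin per unit = R$399.44 − R$180.22 = R$219.22.
Units = (FC + target) / CM = (R$11,023,000 + R$12,067,000) / R$219.22 = 105,327.98, so 105,328 filters.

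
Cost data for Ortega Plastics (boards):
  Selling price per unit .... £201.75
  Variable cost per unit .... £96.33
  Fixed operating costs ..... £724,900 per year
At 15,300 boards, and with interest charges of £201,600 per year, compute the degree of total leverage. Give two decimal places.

At 15,300 units, contribution = 15,300 × £105.42 = £1,612,926.00.
EBIT = £1,612,926.00 − £724,900 = £888,026.00. Interest = £201,600.00.
DOL = £1,612,926.00 ÷ £888,026.00 = 1.8163; DFL = £888,026.00 ÷ £686,426.00 = 1.2937.
Combined leverage = 1.8163 × 1.2937 = 2.3497.

2.35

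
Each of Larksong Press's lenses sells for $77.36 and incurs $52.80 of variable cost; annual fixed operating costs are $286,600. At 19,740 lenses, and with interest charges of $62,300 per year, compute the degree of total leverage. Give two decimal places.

3.57

At 19,740 units, contribution = 19,740 × $24.56 = $484,814.40.
Operating income = contribution − fixed costs = $484,814.40 − $286,600 = $198,214.40. Interest = $62,300.00, so EBIT − I = $135,914.40.
Degree of total leverage = total CM / (EBIT − interest) = $484,814.40 / $135,914.40 = 3.5671.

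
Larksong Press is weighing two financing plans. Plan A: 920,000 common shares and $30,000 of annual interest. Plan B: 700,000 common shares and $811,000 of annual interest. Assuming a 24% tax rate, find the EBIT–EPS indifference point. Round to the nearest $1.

Set EPS_A = EPS_B: (EBIT − $30,000)(1 − 0.24) ÷ 920,000 = (EBIT − $811,000)(1 − 0.24) ÷ 700,000.
Cancelling (1 − t) and cross-multiplying: 700,000·(EBIT − 30,000) = 920,000·(EBIT − 811,000).
EBIT × (920,000 − 700,000) = 811,000 × 920,000 − 30,000 × 700,000 = 725,120,000,000, so EBIT = 725,120,000,000 ÷ 220,000 = 3,296,000.00.

$3,296,000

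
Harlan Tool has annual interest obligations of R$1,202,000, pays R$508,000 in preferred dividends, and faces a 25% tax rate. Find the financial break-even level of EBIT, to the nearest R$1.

Preferred dividends are paid after tax, so their pre-tax equivalent is R$508,000 ÷ (1 − 0.25) = R$677,333.33.
EPS = 0 when EBIT covers interest plus the pre-tax preferred burden: R$1,202,000 + R$677,333.33 = R$1,879,333.33.

R$1,879,333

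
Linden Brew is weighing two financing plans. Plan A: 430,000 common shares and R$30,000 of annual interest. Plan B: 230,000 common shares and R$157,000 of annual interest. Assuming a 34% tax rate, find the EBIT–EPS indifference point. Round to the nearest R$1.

R$303,050

At indifference, (EBIT − 30,000)(1 − t)/430,000 = (EBIT − 157,000)(1 − t)/230,000.
Cancelling (1 − t) and cross-multiplying: 230,000·(EBIT − 30,000) = 430,000·(EBIT − 157,000).
Solving, EBIT = (157,000·430,000 − 30,000·230,000) / (430,000 − 230,000) = 60,610,000,000 / 200,000 = 303,050.00.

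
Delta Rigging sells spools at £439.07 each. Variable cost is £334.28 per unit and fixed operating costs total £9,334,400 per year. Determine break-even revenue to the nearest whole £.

£39,111,127

CM per unit = £439.07 − £334.28 = £104.79; CM ratio = £104.79 / £439.07 = 0.2387.
Break-even sales = FC ÷ CM ratio = £9,334,400 × £439.07 / £104.79 = £39,111,127.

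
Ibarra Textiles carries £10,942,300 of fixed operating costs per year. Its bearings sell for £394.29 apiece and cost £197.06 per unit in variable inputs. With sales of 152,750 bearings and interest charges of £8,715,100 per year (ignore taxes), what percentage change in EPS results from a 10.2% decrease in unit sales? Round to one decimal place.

Contribution at this volume is 152,750 × £197.23 = £30,126,882.50.
EBIT = £30,126,882.50 − £10,942,300 = £19,184,582.50.
Interest = £8,715,100.00, so EBIT − I = £10,469,482.50.
Degree of combined leverage = contribution ÷ (EBIT − I) = £30,126,882.50 ÷ £10,469,482.50 = 2.8776.
EPS therefore changes by 2.8776 × (-10.2%) = -29.4%.

-29.4%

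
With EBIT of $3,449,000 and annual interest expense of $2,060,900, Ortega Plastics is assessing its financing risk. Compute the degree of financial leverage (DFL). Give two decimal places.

Interest = $2,060,900.00.
Degree of financial leverage = EBIT / (EBIT − interest) = $3,449,000 / $1,388,100.00 = 2.4847.

2.48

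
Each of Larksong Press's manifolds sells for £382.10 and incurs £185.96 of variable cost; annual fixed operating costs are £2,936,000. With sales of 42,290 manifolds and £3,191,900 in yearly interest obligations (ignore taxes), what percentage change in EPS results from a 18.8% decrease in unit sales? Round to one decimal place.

-72.0%

Total contribution margin = 42,290 × £196.14 = £8,294,760.60.
Subtracting fixed costs: EBIT = £8,294,760.60 − £2,936,000 = £5,358,760.60.
After interest of £3,191,900.00, pre-tax earnings = £2,166,860.60.
Degree of combined leverage = contribution ÷ (EBIT − I) = £8,294,760.60 ÷ £2,166,860.60 = 3.8280.
%ΔEPS = DCL × %ΔSales = 3.8280 × -18.8% = -72.0%.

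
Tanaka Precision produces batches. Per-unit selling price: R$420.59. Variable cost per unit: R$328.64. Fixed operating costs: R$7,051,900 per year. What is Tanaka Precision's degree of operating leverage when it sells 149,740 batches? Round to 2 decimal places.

2.05

At 149,740 units, contribution = 149,740 × R$91.95 = R$13,768,593.00.
Subtracting fixed costs: EBIT = R$13,768,593.00 − R$7,051,900 = R$6,716,693.00.
So DOL = total CM / EBIT = R$13,768,593.00 / R$6,716,693.00 = 2.0499.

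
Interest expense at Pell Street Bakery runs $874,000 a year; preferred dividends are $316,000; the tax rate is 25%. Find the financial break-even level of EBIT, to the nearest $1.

Preferred dividends are paid after tax, so their pre-tax equivalent is $316,000 ÷ (1 − 0.25) = $421,333.33.
Financial break-even EBIT = interest + D_p ÷ (1 − t) = $874,000 + $421,333.33 = $1,295,333.33.

$1,295,333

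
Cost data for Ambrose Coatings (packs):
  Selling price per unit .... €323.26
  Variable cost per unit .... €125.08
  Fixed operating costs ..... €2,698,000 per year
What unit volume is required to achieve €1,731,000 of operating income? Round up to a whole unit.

22,349 packs

Each unit contributes €323.26 − €125.08 = €198.18.
Required volume = (fixed costs + target profit) ÷ CM = (€2,698,000 + €1,731,000) ÷ €198.18 = 22,348.37, so 22,349 packs.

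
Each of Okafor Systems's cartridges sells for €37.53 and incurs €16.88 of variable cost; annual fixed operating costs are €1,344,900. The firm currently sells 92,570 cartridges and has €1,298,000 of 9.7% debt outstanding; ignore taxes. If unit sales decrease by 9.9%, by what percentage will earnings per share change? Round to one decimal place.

At 92,570 units, contribution = 92,570 × €20.65 = €1,911,570.50.
Operating income = contribution − fixed costs = €1,911,570.50 − €1,344,900 = €566,670.50.
Interest = €125,906.00, so EBIT − I = €440,764.50.
Degree of combined leverage = contribution ÷ (EBIT − I) = €1,911,570.50 ÷ €440,764.50 = 4.3369.
EPS therefore changes by 4.3369 × (-9.9%) = -42.9%.

-42.9%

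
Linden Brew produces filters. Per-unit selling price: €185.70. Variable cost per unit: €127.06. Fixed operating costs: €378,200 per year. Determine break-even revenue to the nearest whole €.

CM per unit = €185.70 − €127.06 = €58.64; CM ratio = €58.64 / €185.70 = 0.3158.
Break-even sales = FC ÷ CM ratio = €378,200 × €185.70 / €58.64 = €1,197,676.

€1,197,676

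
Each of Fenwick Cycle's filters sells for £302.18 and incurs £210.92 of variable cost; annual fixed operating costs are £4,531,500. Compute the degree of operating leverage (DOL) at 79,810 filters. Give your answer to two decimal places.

2.65

Contribution at this volume is 79,810 × £91.26 = £7,283,460.60.
Subtracting fixed costs: EBIT = £7,283,460.60 − £4,531,500 = £2,751,960.60.
Degree of operating leverage = £7,283,460.60 / £2,751,960.60 = 2.6466.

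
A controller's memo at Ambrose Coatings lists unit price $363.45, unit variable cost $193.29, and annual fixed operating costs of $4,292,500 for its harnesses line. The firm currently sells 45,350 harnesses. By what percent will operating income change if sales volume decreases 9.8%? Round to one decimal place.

-22.1%

Contribution at this volume is 45,350 × $170.16 = $7,716,756.00.
Subtracting fixed costs: EBIT = $7,716,756.00 − $4,292,500 = $3,424,256.00.
DOL = contribution ÷ EBIT = $7,716,756.00 ÷ $3,424,256.00 = 2.2536.
%ΔEBIT = DOL × %ΔSales = 2.2536 × -9.8% = -22.1%.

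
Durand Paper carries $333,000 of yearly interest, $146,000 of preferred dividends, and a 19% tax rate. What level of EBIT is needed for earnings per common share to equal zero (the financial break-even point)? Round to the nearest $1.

Preferred dividends are paid after tax, so their pre-tax equivalent is $146,000 ÷ (1 − 0.19) = $180,246.91.
Financial break-even EBIT = interest + D_p ÷ (1 − t) = $333,000 + $180,246.91 = $513,246.91.

$513,247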